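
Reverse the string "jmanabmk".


Input: jmanabmk
Reading characters right to left:
  Position 7: 'k'
  Position 6: 'm'
  Position 5: 'b'
  Position 4: 'a'
  Position 3: 'n'
  Position 2: 'a'
  Position 1: 'm'
  Position 0: 'j'
Reversed: kmbanamj

kmbanamj


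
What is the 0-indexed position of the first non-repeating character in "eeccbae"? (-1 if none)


Input: eeccbae
Character frequencies:
  'a': 1
  'b': 1
  'c': 2
  'e': 3
Scanning left to right for freq == 1:
  Position 0 ('e'): freq=3, skip
  Position 1 ('e'): freq=3, skip
  Position 2 ('c'): freq=2, skip
  Position 3 ('c'): freq=2, skip
  Position 4 ('b'): unique! => answer = 4

4


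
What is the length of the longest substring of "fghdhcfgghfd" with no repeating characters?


Input: "fghdhcfgghfd"
Sliding window (track last position of each char):
  Position 0 ('f'): window [0,0] length 1 -- new best
  Position 1 ('g'): window [0,1] length 2 -- new best
  Position 2 ('h'): window [0,2] length 3 -- new best
  Position 3 ('d'): window [0,3] length 4 -- new best
  Position 4 ('h'): repeat (last at 2), move window start to 3
  Position 4 ('h'): window [3,4] length 2
  Position 5 ('c'): window [3,5] length 3
  Position 6 ('f'): window [3,6] length 4
  Position 7 ('g'): window [3,7] length 5 -- new best
  Position 8 ('g'): repeat (last at 7), move window start to 8
  Position 8 ('g'): window [8,8] length 1
  Position 9 ('h'): window [8,9] length 2
  Position 10 ('f'): window [8,10] length 3
  Position 11 ('d'): window [8,11] length 4
Longest substring with no repeats: "dhcfg" with length 5

5


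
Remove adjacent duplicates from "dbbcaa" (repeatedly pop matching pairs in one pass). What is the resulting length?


Input: dbbcaa
Stack-based adjacent duplicate removal:
  Read 'd': push. Stack: d
  Read 'b': push. Stack: db
  Read 'b': matches stack top 'b' => pop. Stack: d
  Read 'c': push. Stack: dc
  Read 'a': push. Stack: dca
  Read 'a': matches stack top 'a' => pop. Stack: dc
Final stack: "dc" (length 2)

2


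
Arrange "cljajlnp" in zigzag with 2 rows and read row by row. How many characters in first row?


Zigzag "cljajlnp" into 2 rows:
Placing characters:
  'c' => row 0
  'l' => row 1
  'j' => row 0
  'a' => row 1
  'j' => row 0
  'l' => row 1
  'n' => row 0
  'p' => row 1
Rows:
  Row 0: "cjjn"
  Row 1: "lalp"
First row length: 4

4


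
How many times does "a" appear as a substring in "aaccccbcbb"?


Searching for "a" in "aaccccbcbb"
Scanning each position:
  Position 0: "a" => MATCH
  Position 1: "a" => MATCH
  Position 2: "c" => no
  Position 3: "c" => no
  Position 4: "c" => no
  Position 5: "c" => no
  Position 6: "b" => no
  Position 7: "c" => no
  Position 8: "b" => no
  Position 9: "b" => no
Total occurrences: 2

2


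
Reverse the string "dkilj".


Input: dkilj
Reading characters right to left:
  Position 4: 'j'
  Position 3: 'l'
  Position 2: 'i'
  Position 1: 'k'
  Position 0: 'd'
Reversed: jlikd

jlikd


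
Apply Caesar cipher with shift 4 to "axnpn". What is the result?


Caesar cipher: shift "axnpn" by 4
  'a' (pos 0) + 4 = pos 4 = 'e'
  'x' (pos 23) + 4 = pos 1 = 'b'
  'n' (pos 13) + 4 = pos 17 = 'r'
  'p' (pos 15) + 4 = pos 19 = 't'
  'n' (pos 13) + 4 = pos 17 = 'r'
Result: ebrtr

ebrtr


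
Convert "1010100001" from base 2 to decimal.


Input: "1010100001" in base 2
Positional expansion:
  Digit '1' (value 1) x 2^9 = 512
  Digit '0' (value 0) x 2^8 = 0
  Digit '1' (value 1) x 2^7 = 128
  Digit '0' (value 0) x 2^6 = 0
  Digit '1' (value 1) x 2^5 = 32
  Digit '0' (value 0) x 2^4 = 0
  Digit '0' (value 0) x 2^3 = 0
  Digit '0' (value 0) x 2^2 = 0
  Digit '0' (value 0) x 2^1 = 0
  Digit '1' (value 1) x 2^0 = 1
Sum = 673

673


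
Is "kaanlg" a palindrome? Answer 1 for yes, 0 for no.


Input: kaanlg
Reversed: glnaak
  Compare pos 0 ('k') with pos 5 ('g'): MISMATCH
  Compare pos 1 ('a') with pos 4 ('l'): MISMATCH
  Compare pos 2 ('a') with pos 3 ('n'): MISMATCH
Result: not a palindrome

0


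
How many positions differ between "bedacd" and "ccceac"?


Comparing "bedacd" and "ccceac" position by position:
  Position 0: 'b' vs 'c' => DIFFER
  Position 1: 'e' vs 'c' => DIFFER
  Position 2: 'd' vs 'c' => DIFFER
  Position 3: 'a' vs 'e' => DIFFER
  Position 4: 'c' vs 'a' => DIFFER
  Position 5: 'd' vs 'c' => DIFFER
Positions that differ: 6

6


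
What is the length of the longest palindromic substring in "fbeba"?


Input: "fbeba"
Checking substrings for palindromes:
  [1:4] "beb" (len 3) => palindrome
Longest palindromic substring: "beb" with length 3

3


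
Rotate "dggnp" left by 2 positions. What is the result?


Input: "dggnp", rotate left by 2
First 2 characters: "dg"
Remaining characters: "gnp"
Concatenate remaining + first: "gnp" + "dg" = "gnpdg"

gnpdg


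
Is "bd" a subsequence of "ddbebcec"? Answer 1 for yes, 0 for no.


Check if "bd" is a subsequence of "ddbebcec"
Greedy scan:
  Position 0 ('d'): no match needed
  Position 1 ('d'): no match needed
  Position 2 ('b'): matches sub[0] = 'b'
  Position 3 ('e'): no match needed
  Position 4 ('b'): no match needed
  Position 5 ('c'): no match needed
  Position 6 ('e'): no match needed
  Position 7 ('c'): no match needed
Only matched 1/2 characters => not a subsequence

0


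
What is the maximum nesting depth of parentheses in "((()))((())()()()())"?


Input: "((()))((())()()()())"
Tracking depth:
  Position 0 '(': depth becomes 1
  Position 1 '(': depth becomes 2
  Position 2 '(': depth becomes 3
  Position 3 ')': depth becomes 2
  Position 4 ')': depth becomes 1
  Position 5 ')': depth becomes 0
  Position 6 '(': depth becomes 1
  Position 7 '(': depth becomes 2
  Position 8 '(': depth becomes 3
  Position 9 ')': depth becomes 2
  Position 10 ')': depth becomes 1
  Position 11 '(': depth becomes 2
  Position 12 ')': depth becomes 1
  Position 13 '(': depth becomes 2
  Position 14 ')': depth becomes 1
  Position 15 '(': depth becomes 2
  Position 16 ')': depth becomes 1
  Position 17 '(': depth becomes 2
  Position 18 ')': depth becomes 1
  Position 19 ')': depth becomes 0
Maximum depth reached: 3

3


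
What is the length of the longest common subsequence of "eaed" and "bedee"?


LCS of "eaed" and "bedee"
DP table:
           b    e    d    e    e
      0    0    0    0    0    0
  e   0    0    1    1    1    1
  a   0    0    1    1    1    1
  e   0    0    1    1    2    2
  d   0    0    1    2    2    2
LCS length = dp[4][5] = 2

2


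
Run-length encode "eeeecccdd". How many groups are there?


Input: eeeecccdd
Scanning for consecutive runs:
  Group 1: 'e' x 4 (positions 0-3)
  Group 2: 'c' x 3 (positions 4-6)
  Group 3: 'd' x 2 (positions 7-8)
Total groups: 3

3


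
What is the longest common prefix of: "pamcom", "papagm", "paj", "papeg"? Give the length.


Words: pamcom, papagm, paj, papeg
  Position 0: all 'p' => match
  Position 1: all 'a' => match
  Position 2: ('m', 'p', 'j', 'p') => mismatch, stop
LCP = "pa" (length 2)

2


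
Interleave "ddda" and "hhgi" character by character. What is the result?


Interleaving "ddda" and "hhgi":
  Position 0: 'd' from first, 'h' from second => "dh"
  Position 1: 'd' from first, 'h' from second => "dh"
  Position 2: 'd' from first, 'g' from second => "dg"
  Position 3: 'a' from first, 'i' from second => "ai"
Result: dhdhdgai

dhdhdgai


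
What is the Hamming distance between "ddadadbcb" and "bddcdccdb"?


Comparing "ddadadbcb" and "bddcdccdb" position by position:
  Position 0: 'd' vs 'b' => differ
  Position 1: 'd' vs 'd' => same
  Position 2: 'a' vs 'd' => differ
  Position 3: 'd' vs 'c' => differ
  Position 4: 'a' vs 'd' => differ
  Position 5: 'd' vs 'c' => differ
  Position 6: 'b' vs 'c' => differ
  Position 7: 'c' vs 'd' => differ
  Position 8: 'b' vs 'b' => same
Total differences (Hamming distance): 7

7


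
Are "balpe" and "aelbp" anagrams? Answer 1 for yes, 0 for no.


Strings: "balpe", "aelbp"
Sorted first:  abelp
Sorted second: abelp
Sorted forms match => anagrams

1


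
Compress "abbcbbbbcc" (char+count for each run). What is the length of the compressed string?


Input: abbcbbbbcc
Runs:
  'a' x 1 => "a1"
  'b' x 2 => "b2"
  'c' x 1 => "c1"
  'b' x 4 => "b4"
  'c' x 2 => "c2"
Compressed: "a1b2c1b4c2"
Compressed length: 10

10


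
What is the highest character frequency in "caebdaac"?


Input: caebdaac
Character counts:
  'a': 3
  'b': 1
  'c': 2
  'd': 1
  'e': 1
Maximum frequency: 3

3


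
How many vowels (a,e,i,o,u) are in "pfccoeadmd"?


Input: pfccoeadmd
Checking each character:
  'p' at position 0: consonant
  'f' at position 1: consonant
  'c' at position 2: consonant
  'c' at position 3: consonant
  'o' at position 4: vowel (running total: 1)
  'e' at position 5: vowel (running total: 2)
  'a' at position 6: vowel (running total: 3)
  'd' at position 7: consonant
  'm' at position 8: consonant
  'd' at position 9: consonant
Total vowels: 3

3


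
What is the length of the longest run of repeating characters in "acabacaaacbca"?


Input: "acabacaaacbca"
Scanning for longest run:
  Position 1 ('c'): new char, reset run to 1
  Position 2 ('a'): new char, reset run to 1
  Position 3 ('b'): new char, reset run to 1
  Position 4 ('a'): new char, reset run to 1
  Position 5 ('c'): new char, reset run to 1
  Position 6 ('a'): new char, reset run to 1
  Position 7 ('a'): continues run of 'a', length=2
  Position 8 ('a'): continues run of 'a', length=3
  Position 9 ('c'): new char, reset run to 1
  Position 10 ('b'): new char, reset run to 1
  Position 11 ('c'): new char, reset run to 1
  Position 12 ('a'): new char, reset run to 1
Longest run: 'a' with length 3

3


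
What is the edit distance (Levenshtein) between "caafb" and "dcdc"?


Computing edit distance: "caafb" -> "dcdc"
DP table:
           d    c    d    c
      0    1    2    3    4
  c   1    1    1    2    3
  a   2    2    2    2    3
  a   3    3    3    3    3
  f   4    4    4    4    4
  b   5    5    5    5    5
Edit distance = dp[5][4] = 5

5


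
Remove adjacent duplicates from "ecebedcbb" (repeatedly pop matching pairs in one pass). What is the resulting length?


Input: ecebedcbb
Stack-based adjacent duplicate removal:
  Read 'e': push. Stack: e
  Read 'c': push. Stack: ec
  Read 'e': push. Stack: ece
  Read 'b': push. Stack: eceb
  Read 'e': push. Stack: ecebe
  Read 'd': push. Stack: ecebed
  Read 'c': push. Stack: ecebedc
  Read 'b': push. Stack: ecebedcb
  Read 'b': matches stack top 'b' => pop. Stack: ecebedc
Final stack: "ecebedc" (length 7)

7


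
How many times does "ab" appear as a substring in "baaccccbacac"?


Searching for "ab" in "baaccccbacac"
Scanning each position:
  Position 0: "ba" => no
  Position 1: "aa" => no
  Position 2: "ac" => no
  Position 3: "cc" => no
  Position 4: "cc" => no
  Position 5: "cc" => no
  Position 6: "cb" => no
  Position 7: "ba" => no
  Position 8: "ac" => no
  Position 9: "ca" => no
  Position 10: "ac" => no
Total occurrences: 0

0


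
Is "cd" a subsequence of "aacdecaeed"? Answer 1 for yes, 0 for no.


Check if "cd" is a subsequence of "aacdecaeed"
Greedy scan:
  Position 0 ('a'): no match needed
  Position 1 ('a'): no match needed
  Position 2 ('c'): matches sub[0] = 'c'
  Position 3 ('d'): matches sub[1] = 'd'
  Position 4 ('e'): no match needed
  Position 5 ('c'): no match needed
  Position 6 ('a'): no match needed
  Position 7 ('e'): no match needed
  Position 8 ('e'): no match needed
  Position 9 ('d'): no match needed
All 2 characters matched => is a subsequence

1


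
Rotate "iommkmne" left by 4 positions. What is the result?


Input: "iommkmne", rotate left by 4
First 4 characters: "iomm"
Remaining characters: "kmne"
Concatenate remaining + first: "kmne" + "iomm" = "kmneiomm"

kmneiomm


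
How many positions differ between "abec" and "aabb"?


Comparing "abec" and "aabb" position by position:
  Position 0: 'a' vs 'a' => same
  Position 1: 'b' vs 'a' => DIFFER
  Position 2: 'e' vs 'b' => DIFFER
  Position 3: 'c' vs 'b' => DIFFER
Positions that differ: 3

3


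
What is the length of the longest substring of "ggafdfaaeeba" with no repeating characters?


Input: "ggafdfaaeeba"
Sliding window (track last position of each char):
  Position 0 ('g'): window [0,0] length 1 -- new best
  Position 1 ('g'): repeat (last at 0), move window start to 1
  Position 1 ('g'): window [1,1] length 1
  Position 2 ('a'): window [1,2] length 2 -- new best
  Position 3 ('f'): window [1,3] length 3 -- new best
  Position 4 ('d'): window [1,4] length 4 -- new best
  Position 5 ('f'): repeat (last at 3), move window start to 4
  Position 5 ('f'): window [4,5] length 2
  Position 6 ('a'): window [4,6] length 3
  Position 7 ('a'): repeat (last at 6), move window start to 7
  Position 7 ('a'): window [7,7] length 1
  Position 8 ('e'): window [7,8] length 2
  Position 9 ('e'): repeat (last at 8), move window start to 9
  Position 9 ('e'): window [9,9] length 1
  Position 10 ('b'): window [9,10] length 2
  Position 11 ('a'): window [9,11] length 3
Longest substring with no repeats: "gafd" with length 4

4


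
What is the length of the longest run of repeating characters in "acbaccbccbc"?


Input: "acbaccbccbc"
Scanning for longest run:
  Position 1 ('c'): new char, reset run to 1
  Position 2 ('b'): new char, reset run to 1
  Position 3 ('a'): new char, reset run to 1
  Position 4 ('c'): new char, reset run to 1
  Position 5 ('c'): continues run of 'c', length=2
  Position 6 ('b'): new char, reset run to 1
  Position 7 ('c'): new char, reset run to 1
  Position 8 ('c'): continues run of 'c', length=2
  Position 9 ('b'): new char, reset run to 1
  Position 10 ('c'): new char, reset run to 1
Longest run: 'c' with length 2

2


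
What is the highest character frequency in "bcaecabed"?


Input: bcaecabed
Character counts:
  'a': 2
  'b': 2
  'c': 2
  'd': 1
  'e': 2
Maximum frequency: 2

2


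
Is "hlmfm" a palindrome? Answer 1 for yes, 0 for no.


Input: hlmfm
Reversed: mfmlh
  Compare pos 0 ('h') with pos 4 ('m'): MISMATCH
  Compare pos 1 ('l') with pos 3 ('f'): MISMATCH
Result: not a palindrome

0


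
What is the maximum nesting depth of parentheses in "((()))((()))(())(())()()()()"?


Input: "((()))((()))(())(())()()()()"
Tracking depth:
  Position 0 '(': depth becomes 1
  Position 1 '(': depth becomes 2
  Position 2 '(': depth becomes 3
  Position 3 ')': depth becomes 2
  Position 4 ')': depth becomes 1
  Position 5 ')': depth becomes 0
  Position 6 '(': depth becomes 1
  Position 7 '(': depth becomes 2
  Position 8 '(': depth becomes 3
  Position 9 ')': depth becomes 2
  Position 10 ')': depth becomes 1
  Position 11 ')': depth becomes 0
  Position 12 '(': depth becomes 1
  Position 13 '(': depth becomes 2
  Position 14 ')': depth becomes 1
  Position 15 ')': depth becomes 0
  Position 16 '(': depth becomes 1
  Position 17 '(': depth becomes 2
  Position 18 ')': depth becomes 1
  Position 19 ')': depth becomes 0
  Position 20 '(': depth becomes 1
  Position 21 ')': depth becomes 0
  Position 22 '(': depth becomes 1
  Position 23 ')': depth becomes 0
  Position 24 '(': depth becomes 1
  Position 25 ')': depth becomes 0
  Position 26 '(': depth becomes 1
  Position 27 ')': depth becomes 0
Maximum depth reached: 3

3


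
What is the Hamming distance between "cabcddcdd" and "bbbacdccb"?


Comparing "cabcddcdd" and "bbbacdccb" position by position:
  Position 0: 'c' vs 'b' => differ
  Position 1: 'a' vs 'b' => differ
  Position 2: 'b' vs 'b' => same
  Position 3: 'c' vs 'a' => differ
  Position 4: 'd' vs 'c' => differ
  Position 5: 'd' vs 'd' => same
  Position 6: 'c' vs 'c' => same
  Position 7: 'd' vs 'c' => differ
  Position 8: 'd' vs 'b' => differ
Total differences (Hamming distance): 6

6


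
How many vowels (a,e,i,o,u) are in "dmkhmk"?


Input: dmkhmk
Checking each character:
  'd' at position 0: consonant
  'm' at position 1: consonant
  'k' at position 2: consonant
  'h' at position 3: consonant
  'm' at position 4: consonant
  'k' at position 5: consonant
Total vowels: 0

0


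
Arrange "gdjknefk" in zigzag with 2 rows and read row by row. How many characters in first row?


Zigzag "gdjknefk" into 2 rows:
Placing characters:
  'g' => row 0
  'd' => row 1
  'j' => row 0
  'k' => row 1
  'n' => row 0
  'e' => row 1
  'f' => row 0
  'k' => row 1
Rows:
  Row 0: "gjnf"
  Row 1: "dkek"
First row length: 4

4


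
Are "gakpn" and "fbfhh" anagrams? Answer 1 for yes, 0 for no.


Strings: "gakpn", "fbfhh"
Sorted first:  agknp
Sorted second: bffhh
Differ at position 0: 'a' vs 'b' => not anagrams

0


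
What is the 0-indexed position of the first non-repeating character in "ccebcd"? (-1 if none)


Input: ccebcd
Character frequencies:
  'b': 1
  'c': 3
  'd': 1
  'e': 1
Scanning left to right for freq == 1:
  Position 0 ('c'): freq=3, skip
  Position 1 ('c'): freq=3, skip
  Position 2 ('e'): unique! => answer = 2

2


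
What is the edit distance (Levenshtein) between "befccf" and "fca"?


Computing edit distance: "befccf" -> "fca"
DP table:
           f    c    a
      0    1    2    3
  b   1    1    2    3
  e   2    2    2    3
  f   3    2    3    3
  c   4    3    2    3
  c   5    4    3    3
  f   6    5    4    4
Edit distance = dp[6][3] = 4

4


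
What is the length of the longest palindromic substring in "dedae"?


Input: "dedae"
Checking substrings for palindromes:
  [0:3] "ded" (len 3) => palindrome
Longest palindromic substring: "ded" with length 3

3


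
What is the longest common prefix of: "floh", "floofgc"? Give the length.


Words: floh, floofgc
  Position 0: all 'f' => match
  Position 1: all 'l' => match
  Position 2: all 'o' => match
  Position 3: ('h', 'o') => mismatch, stop
LCP = "flo" (length 3)

3


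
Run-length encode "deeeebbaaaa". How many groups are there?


Input: deeeebbaaaa
Scanning for consecutive runs:
  Group 1: 'd' x 1 (positions 0-0)
  Group 2: 'e' x 4 (positions 1-4)
  Group 3: 'b' x 2 (positions 5-6)
  Group 4: 'a' x 4 (positions 7-10)
Total groups: 4

4


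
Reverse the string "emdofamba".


Input: emdofamba
Reading characters right to left:
  Position 8: 'a'
  Position 7: 'b'
  Position 6: 'm'
  Position 5: 'a'
  Position 4: 'f'
  Position 3: 'o'
  Position 2: 'd'
  Position 1: 'm'
  Position 0: 'e'
Reversed: abmafodme

abmafodme


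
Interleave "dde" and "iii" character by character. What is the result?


Interleaving "dde" and "iii":
  Position 0: 'd' from first, 'i' from second => "di"
  Position 1: 'd' from first, 'i' from second => "di"
  Position 2: 'e' from first, 'i' from second => "ei"
Result: didiei

didiei


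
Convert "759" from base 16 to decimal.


Input: "759" in base 16
Positional expansion:
  Digit '7' (value 7) x 16^2 = 1792
  Digit '5' (value 5) x 16^1 = 80
  Digit '9' (value 9) x 16^0 = 9
Sum = 1881

1881


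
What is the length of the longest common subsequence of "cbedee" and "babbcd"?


LCS of "cbedee" and "babbcd"
DP table:
           b    a    b    b    c    d
      0    0    0    0    0    0    0
  c   0    0    0    0    0    1    1
  b   0    1    1    1    1    1    1
  e   0    1    1    1    1    1    1
  d   0    1    1    1    1    1    2
  e   0    1    1    1    1    1    2
  e   0    1    1    1    1    1    2
LCS length = dp[6][6] = 2

2


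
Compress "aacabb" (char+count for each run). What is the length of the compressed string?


Input: aacabb
Runs:
  'a' x 2 => "a2"
  'c' x 1 => "c1"
  'a' x 1 => "a1"
  'b' x 2 => "b2"
Compressed: "a2c1a1b2"
Compressed length: 8

8


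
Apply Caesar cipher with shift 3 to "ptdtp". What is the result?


Caesar cipher: shift "ptdtp" by 3
  'p' (pos 15) + 3 = pos 18 = 's'
  't' (pos 19) + 3 = pos 22 = 'w'
  'd' (pos 3) + 3 = pos 6 = 'g'
  't' (pos 19) + 3 = pos 22 = 'w'
  'p' (pos 15) + 3 = pos 18 = 's'
Result: swgws

swgws


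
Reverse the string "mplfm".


Input: mplfm
Reading characters right to left:
  Position 4: 'm'
  Position 3: 'f'
  Position 2: 'l'
  Position 1: 'p'
  Position 0: 'm'
Reversed: mflpm

mflpm


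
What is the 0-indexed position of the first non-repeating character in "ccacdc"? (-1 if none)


Input: ccacdc
Character frequencies:
  'a': 1
  'c': 4
  'd': 1
Scanning left to right for freq == 1:
  Position 0 ('c'): freq=4, skip
  Position 1 ('c'): freq=4, skip
  Position 2 ('a'): unique! => answer = 2

2


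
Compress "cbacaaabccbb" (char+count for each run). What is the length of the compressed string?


Input: cbacaaabccbb
Runs:
  'c' x 1 => "c1"
  'b' x 1 => "b1"
  'a' x 1 => "a1"
  'c' x 1 => "c1"
  'a' x 3 => "a3"
  'b' x 1 => "b1"
  'c' x 2 => "c2"
  'b' x 2 => "b2"
Compressed: "c1b1a1c1a3b1c2b2"
Compressed length: 16

16


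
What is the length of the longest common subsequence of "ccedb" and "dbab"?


LCS of "ccedb" and "dbab"
DP table:
           d    b    a    b
      0    0    0    0    0
  c   0    0    0    0    0
  c   0    0    0    0    0
  e   0    0    0    0    0
  d   0    1    1    1    1
  b   0    1    2    2    2
LCS length = dp[5][4] = 2

2


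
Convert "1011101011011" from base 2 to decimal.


Input: "1011101011011" in base 2
Positional expansion:
  Digit '1' (value 1) x 2^12 = 4096
  Digit '0' (value 0) x 2^11 = 0
  Digit '1' (value 1) x 2^10 = 1024
  Digit '1' (value 1) x 2^9 = 512
  Digit '1' (value 1) x 2^8 = 256
  Digit '0' (value 0) x 2^7 = 0
  Digit '1' (value 1) x 2^6 = 64
  Digit '0' (value 0) x 2^5 = 0
  Digit '1' (value 1) x 2^4 = 16
  Digit '1' (value 1) x 2^3 = 8
  Digit '0' (value 0) x 2^2 = 0
  Digit '1' (value 1) x 2^1 = 2
  Digit '1' (value 1) x 2^0 = 1
Sum = 5979

5979


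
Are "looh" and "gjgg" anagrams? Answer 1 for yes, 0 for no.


Strings: "looh", "gjgg"
Sorted first:  hloo
Sorted second: gggj
Differ at position 0: 'h' vs 'g' => not anagrams

0


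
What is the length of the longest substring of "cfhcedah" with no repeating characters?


Input: "cfhcedah"
Sliding window (track last position of each char):
  Position 0 ('c'): window [0,0] length 1 -- new best
  Position 1 ('f'): window [0,1] length 2 -- new best
  Position 2 ('h'): window [0,2] length 3 -- new best
  Position 3 ('c'): repeat (last at 0), move window start to 1
  Position 3 ('c'): window [1,3] length 3
  Position 4 ('e'): window [1,4] length 4 -- new best
  Position 5 ('d'): window [1,5] length 5 -- new best
  Position 6 ('a'): window [1,6] length 6 -- new best
  Position 7 ('h'): repeat (last at 2), move window start to 3
  Position 7 ('h'): window [3,7] length 5
Longest substring with no repeats: "fhceda" with length 6

6


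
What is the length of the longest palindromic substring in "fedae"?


Input: "fedae"
Checking substrings for palindromes:
  No multi-char palindromic substrings found
Longest palindromic substring: "f" with length 1

1


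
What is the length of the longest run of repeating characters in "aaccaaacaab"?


Input: "aaccaaacaab"
Scanning for longest run:
  Position 1 ('a'): continues run of 'a', length=2
  Position 2 ('c'): new char, reset run to 1
  Position 3 ('c'): continues run of 'c', length=2
  Position 4 ('a'): new char, reset run to 1
  Position 5 ('a'): continues run of 'a', length=2
  Position 6 ('a'): continues run of 'a', length=3
  Position 7 ('c'): new char, reset run to 1
  Position 8 ('a'): new char, reset run to 1
  Position 9 ('a'): continues run of 'a', length=2
  Position 10 ('b'): new char, reset run to 1
Longest run: 'a' with length 3

3


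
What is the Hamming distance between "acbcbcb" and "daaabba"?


Comparing "acbcbcb" and "daaabba" position by position:
  Position 0: 'a' vs 'd' => differ
  Position 1: 'c' vs 'a' => differ
  Position 2: 'b' vs 'a' => differ
  Position 3: 'c' vs 'a' => differ
  Position 4: 'b' vs 'b' => same
  Position 5: 'c' vs 'b' => differ
  Position 6: 'b' vs 'a' => differ
Total differences (Hamming distance): 6

6


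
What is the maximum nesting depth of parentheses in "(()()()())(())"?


Input: "(()()()())(())"
Tracking depth:
  Position 0 '(': depth becomes 1
  Position 1 '(': depth becomes 2
  Position 2 ')': depth becomes 1
  Position 3 '(': depth becomes 2
  Position 4 ')': depth becomes 1
  Position 5 '(': depth becomes 2
  Position 6 ')': depth becomes 1
  Position 7 '(': depth becomes 2
  Position 8 ')': depth becomes 1
  Position 9 ')': depth becomes 0
  Position 10 '(': depth becomes 1
  Position 11 '(': depth becomes 2
  Position 12 ')': depth becomes 1
  Position 13 ')': depth becomes 0
Maximum depth reached: 2

2


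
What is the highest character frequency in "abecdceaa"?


Input: abecdceaa
Character counts:
  'a': 3
  'b': 1
  'c': 2
  'd': 1
  'e': 2
Maximum frequency: 3

3


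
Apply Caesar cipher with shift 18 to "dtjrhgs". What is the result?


Caesar cipher: shift "dtjrhgs" by 18
  'd' (pos 3) + 18 = pos 21 = 'v'
  't' (pos 19) + 18 = pos 11 = 'l'
  'j' (pos 9) + 18 = pos 1 = 'b'
  'r' (pos 17) + 18 = pos 9 = 'j'
  'h' (pos 7) + 18 = pos 25 = 'z'
  'g' (pos 6) + 18 = pos 24 = 'y'
  's' (pos 18) + 18 = pos 10 = 'k'
Result: vlbjzyk

vlbjzyk


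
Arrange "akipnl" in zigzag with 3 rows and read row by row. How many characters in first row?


Zigzag "akipnl" into 3 rows:
Placing characters:
  'a' => row 0
  'k' => row 1
  'i' => row 2
  'p' => row 1
  'n' => row 0
  'l' => row 1
Rows:
  Row 0: "an"
  Row 1: "kpl"
  Row 2: "i"
First row length: 2

2


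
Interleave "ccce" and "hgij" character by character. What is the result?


Interleaving "ccce" and "hgij":
  Position 0: 'c' from first, 'h' from second => "ch"
  Position 1: 'c' from first, 'g' from second => "cg"
  Position 2: 'c' from first, 'i' from second => "ci"
  Position 3: 'e' from first, 'j' from second => "ej"
Result: chcgciej

chcgciej


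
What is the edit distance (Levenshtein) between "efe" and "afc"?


Computing edit distance: "efe" -> "afc"
DP table:
           a    f    c
      0    1    2    3
  e   1    1    2    3
  f   2    2    1    2
  e   3    3    2    2
Edit distance = dp[3][3] = 2

2


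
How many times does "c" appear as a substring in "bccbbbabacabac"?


Searching for "c" in "bccbbbabacabac"
Scanning each position:
  Position 0: "b" => no
  Position 1: "c" => MATCH
  Position 2: "c" => MATCH
  Position 3: "b" => no
  Position 4: "b" => no
  Position 5: "b" => no
  Position 6: "a" => no
  Position 7: "b" => no
  Position 8: "a" => no
  Position 9: "c" => MATCH
  Position 10: "a" => no
  Position 11: "b" => no
  Position 12: "a" => no
  Position 13: "c" => MATCH
Total occurrences: 4

4


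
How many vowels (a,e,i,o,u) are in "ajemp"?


Input: ajemp
Checking each character:
  'a' at position 0: vowel (running total: 1)
  'j' at position 1: consonant
  'e' at position 2: vowel (running total: 2)
  'm' at position 3: consonant
  'p' at position 4: consonant
Total vowels: 2

2


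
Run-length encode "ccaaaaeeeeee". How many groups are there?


Input: ccaaaaeeeeee
Scanning for consecutive runs:
  Group 1: 'c' x 2 (positions 0-1)
  Group 2: 'a' x 4 (positions 2-5)
  Group 3: 'e' x 6 (positions 6-11)
Total groups: 3

3


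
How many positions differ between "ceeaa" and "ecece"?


Comparing "ceeaa" and "ecece" position by position:
  Position 0: 'c' vs 'e' => DIFFER
  Position 1: 'e' vs 'c' => DIFFER
  Position 2: 'e' vs 'e' => same
  Position 3: 'a' vs 'c' => DIFFER
  Position 4: 'a' vs 'e' => DIFFER
Positions that differ: 4

4


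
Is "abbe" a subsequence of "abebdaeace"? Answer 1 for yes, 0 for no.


Check if "abbe" is a subsequence of "abebdaeace"
Greedy scan:
  Position 0 ('a'): matches sub[0] = 'a'
  Position 1 ('b'): matches sub[1] = 'b'
  Position 2 ('e'): no match needed
  Position 3 ('b'): matches sub[2] = 'b'
  Position 4 ('d'): no match needed
  Position 5 ('a'): no match needed
  Position 6 ('e'): matches sub[3] = 'e'
  Position 7 ('a'): no match needed
  Position 8 ('c'): no match needed
  Position 9 ('e'): no match needed
All 4 characters matched => is a subsequence

1


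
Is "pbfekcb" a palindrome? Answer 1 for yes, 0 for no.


Input: pbfekcb
Reversed: bckefbp
  Compare pos 0 ('p') with pos 6 ('b'): MISMATCH
  Compare pos 1 ('b') with pos 5 ('c'): MISMATCH
  Compare pos 2 ('f') with pos 4 ('k'): MISMATCH
Result: not a palindrome

0


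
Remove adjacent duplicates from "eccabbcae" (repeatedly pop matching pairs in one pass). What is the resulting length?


Input: eccabbcae
Stack-based adjacent duplicate removal:
  Read 'e': push. Stack: e
  Read 'c': push. Stack: ec
  Read 'c': matches stack top 'c' => pop. Stack: e
  Read 'a': push. Stack: ea
  Read 'b': push. Stack: eab
  Read 'b': matches stack top 'b' => pop. Stack: ea
  Read 'c': push. Stack: eac
  Read 'a': push. Stack: eaca
  Read 'e': push. Stack: eacae
Final stack: "eacae" (length 5)

5


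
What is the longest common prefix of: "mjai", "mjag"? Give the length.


Words: mjai, mjag
  Position 0: all 'm' => match
  Position 1: all 'j' => match
  Position 2: all 'a' => match
  Position 3: ('i', 'g') => mismatch, stop
LCP = "mja" (length 3)

3


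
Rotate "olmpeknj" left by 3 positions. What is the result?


Input: "olmpeknj", rotate left by 3
First 3 characters: "olm"
Remaining characters: "peknj"
Concatenate remaining + first: "peknj" + "olm" = "peknjolm"

peknjolm


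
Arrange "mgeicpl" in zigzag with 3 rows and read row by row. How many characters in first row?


Zigzag "mgeicpl" into 3 rows:
Placing characters:
  'm' => row 0
  'g' => row 1
  'e' => row 2
  'i' => row 1
  'c' => row 0
  'p' => row 1
  'l' => row 2
Rows:
  Row 0: "mc"
  Row 1: "gip"
  Row 2: "el"
First row length: 2

2


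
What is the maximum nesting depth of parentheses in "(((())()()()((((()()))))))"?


Input: "(((())()()()((((()()))))))"
Tracking depth:
  Position 0 '(': depth becomes 1
  Position 1 '(': depth becomes 2
  Position 2 '(': depth becomes 3
  Position 3 '(': depth becomes 4
  Position 4 ')': depth becomes 3
  Position 5 ')': depth becomes 2
  Position 6 '(': depth becomes 3
  Position 7 ')': depth becomes 2
  Position 8 '(': depth becomes 3
  Position 9 ')': depth becomes 2
  Position 10 '(': depth becomes 3
  Position 11 ')': depth becomes 2
  Position 12 '(': depth becomes 3
  Position 13 '(': depth becomes 4
  Position 14 '(': depth becomes 5
  Position 15 '(': depth becomes 6
  Position 16 '(': depth becomes 7
  Position 17 ')': depth becomes 6
  Position 18 '(': depth becomes 7
  Position 19 ')': depth becomes 6
  Position 20 ')': depth becomes 5
  Position 21 ')': depth becomes 4
  Position 22 ')': depth becomes 3
  Position 23 ')': depth becomes 2
  Position 24 ')': depth becomes 1
  Position 25 ')': depth becomes 0
Maximum depth reached: 7

7


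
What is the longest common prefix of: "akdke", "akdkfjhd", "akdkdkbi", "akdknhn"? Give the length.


Words: akdke, akdkfjhd, akdkdkbi, akdknhn
  Position 0: all 'a' => match
  Position 1: all 'k' => match
  Position 2: all 'd' => match
  Position 3: all 'k' => match
  Position 4: ('e', 'f', 'd', 'n') => mismatch, stop
LCP = "akdk" (length 4)

4


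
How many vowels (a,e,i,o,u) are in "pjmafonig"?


Input: pjmafonig
Checking each character:
  'p' at position 0: consonant
  'j' at position 1: consonant
  'm' at position 2: consonant
  'a' at position 3: vowel (running total: 1)
  'f' at position 4: consonant
  'o' at position 5: vowel (running total: 2)
  'n' at position 6: consonant
  'i' at position 7: vowel (running total: 3)
  'g' at position 8: consonant
Total vowels: 3

3


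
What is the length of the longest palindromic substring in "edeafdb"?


Input: "edeafdb"
Checking substrings for palindromes:
  [0:3] "ede" (len 3) => palindrome
Longest palindromic substring: "ede" with length 3

3


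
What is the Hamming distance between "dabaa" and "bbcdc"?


Comparing "dabaa" and "bbcdc" position by position:
  Position 0: 'd' vs 'b' => differ
  Position 1: 'a' vs 'b' => differ
  Position 2: 'b' vs 'c' => differ
  Position 3: 'a' vs 'd' => differ
  Position 4: 'a' vs 'c' => differ
Total differences (Hamming distance): 5

5


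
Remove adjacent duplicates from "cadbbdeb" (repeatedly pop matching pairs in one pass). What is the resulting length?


Input: cadbbdeb
Stack-based adjacent duplicate removal:
  Read 'c': push. Stack: c
  Read 'a': push. Stack: ca
  Read 'd': push. Stack: cad
  Read 'b': push. Stack: cadb
  Read 'b': matches stack top 'b' => pop. Stack: cad
  Read 'd': matches stack top 'd' => pop. Stack: ca
  Read 'e': push. Stack: cae
  Read 'b': push. Stack: caeb
Final stack: "caeb" (length 4)

4


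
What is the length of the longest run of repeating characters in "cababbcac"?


Input: "cababbcac"
Scanning for longest run:
  Position 1 ('a'): new char, reset run to 1
  Position 2 ('b'): new char, reset run to 1
  Position 3 ('a'): new char, reset run to 1
  Position 4 ('b'): new char, reset run to 1
  Position 5 ('b'): continues run of 'b', length=2
  Position 6 ('c'): new char, reset run to 1
  Position 7 ('a'): new char, reset run to 1
  Position 8 ('c'): new char, reset run to 1
Longest run: 'b' with length 2

2


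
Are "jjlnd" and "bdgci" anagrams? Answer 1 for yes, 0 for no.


Strings: "jjlnd", "bdgci"
Sorted first:  djjln
Sorted second: bcdgi
Differ at position 0: 'd' vs 'b' => not anagrams

0


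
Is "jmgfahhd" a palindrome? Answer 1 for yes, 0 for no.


Input: jmgfahhd
Reversed: dhhafgmj
  Compare pos 0 ('j') with pos 7 ('d'): MISMATCH
  Compare pos 1 ('m') with pos 6 ('h'): MISMATCH
  Compare pos 2 ('g') with pos 5 ('h'): MISMATCH
  Compare pos 3 ('f') with pos 4 ('a'): MISMATCH
Result: not a palindrome

0


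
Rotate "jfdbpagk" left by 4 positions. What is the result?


Input: "jfdbpagk", rotate left by 4
First 4 characters: "jfdb"
Remaining characters: "pagk"
Concatenate remaining + first: "pagk" + "jfdb" = "pagkjfdb"

pagkjfdb


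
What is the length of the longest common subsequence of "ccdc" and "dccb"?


LCS of "ccdc" and "dccb"
DP table:
           d    c    c    b
      0    0    0    0    0
  c   0    0    1    1    1
  c   0    0    1    2    2
  d   0    1    1    2    2
  c   0    1    2    2    2
LCS length = dp[4][4] = 2

2


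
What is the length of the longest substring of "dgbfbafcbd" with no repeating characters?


Input: "dgbfbafcbd"
Sliding window (track last position of each char):
  Position 0 ('d'): window [0,0] length 1 -- new best
  Position 1 ('g'): window [0,1] length 2 -- new best
  Position 2 ('b'): window [0,2] length 3 -- new best
  Position 3 ('f'): window [0,3] length 4 -- new best
  Position 4 ('b'): repeat (last at 2), move window start to 3
  Position 4 ('b'): window [3,4] length 2
  Position 5 ('a'): window [3,5] length 3
  Position 6 ('f'): repeat (last at 3), move window start to 4
  Position 6 ('f'): window [4,6] length 3
  Position 7 ('c'): window [4,7] length 4
  Position 8 ('b'): repeat (last at 4), move window start to 5
  Position 8 ('b'): window [5,8] length 4
  Position 9 ('d'): window [5,9] length 5 -- new best
Longest substring with no repeats: "afcbd" with length 5

5


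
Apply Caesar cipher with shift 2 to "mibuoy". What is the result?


Caesar cipher: shift "mibuoy" by 2
  'm' (pos 12) + 2 = pos 14 = 'o'
  'i' (pos 8) + 2 = pos 10 = 'k'
  'b' (pos 1) + 2 = pos 3 = 'd'
  'u' (pos 20) + 2 = pos 22 = 'w'
  'o' (pos 14) + 2 = pos 16 = 'q'
  'y' (pos 24) + 2 = pos 0 = 'a'
Result: okdwqa

okdwqa


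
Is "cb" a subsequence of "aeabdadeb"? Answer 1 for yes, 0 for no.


Check if "cb" is a subsequence of "aeabdadeb"
Greedy scan:
  Position 0 ('a'): no match needed
  Position 1 ('e'): no match needed
  Position 2 ('a'): no match needed
  Position 3 ('b'): no match needed
  Position 4 ('d'): no match needed
  Position 5 ('a'): no match needed
  Position 6 ('d'): no match needed
  Position 7 ('e'): no match needed
  Position 8 ('b'): no match needed
Only matched 0/2 characters => not a subsequence

0


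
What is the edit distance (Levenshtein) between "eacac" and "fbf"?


Computing edit distance: "eacac" -> "fbf"
DP table:
           f    b    f
      0    1    2    3
  e   1    1    2    3
  a   2    2    2    3
  c   3    3    3    3
  a   4    4    4    4
  c   5    5    5    5
Edit distance = dp[5][3] = 5

5


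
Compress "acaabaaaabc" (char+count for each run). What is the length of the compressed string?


Input: acaabaaaabc
Runs:
  'a' x 1 => "a1"
  'c' x 1 => "c1"
  'a' x 2 => "a2"
  'b' x 1 => "b1"
  'a' x 4 => "a4"
  'b' x 1 => "b1"
  'c' x 1 => "c1"
Compressed: "a1c1a2b1a4b1c1"
Compressed length: 14

14


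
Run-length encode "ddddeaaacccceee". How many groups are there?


Input: ddddeaaacccceee
Scanning for consecutive runs:
  Group 1: 'd' x 4 (positions 0-3)
  Group 2: 'e' x 1 (positions 4-4)
  Group 3: 'a' x 3 (positions 5-7)
  Group 4: 'c' x 4 (positions 8-11)
  Group 5: 'e' x 3 (positions 12-14)
Total groups: 5

5


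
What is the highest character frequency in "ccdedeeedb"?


Input: ccdedeeedb
Character counts:
  'b': 1
  'c': 2
  'd': 3
  'e': 4
Maximum frequency: 4

4


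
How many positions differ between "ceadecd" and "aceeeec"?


Comparing "ceadecd" and "aceeeec" position by position:
  Position 0: 'c' vs 'a' => DIFFER
  Position 1: 'e' vs 'c' => DIFFER
  Position 2: 'a' vs 'e' => DIFFER
  Position 3: 'd' vs 'e' => DIFFER
  Position 4: 'e' vs 'e' => same
  Position 5: 'c' vs 'e' => DIFFER
  Position 6: 'd' vs 'c' => DIFFER
Positions that differ: 6

6


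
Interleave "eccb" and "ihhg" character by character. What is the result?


Interleaving "eccb" and "ihhg":
  Position 0: 'e' from first, 'i' from second => "ei"
  Position 1: 'c' from first, 'h' from second => "ch"
  Position 2: 'c' from first, 'h' from second => "ch"
  Position 3: 'b' from first, 'g' from second => "bg"
Result: eichchbg

eichchbg


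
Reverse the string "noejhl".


Input: noejhl
Reading characters right to left:
  Position 5: 'l'
  Position 4: 'h'
  Position 3: 'j'
  Position 2: 'e'
  Position 1: 'o'
  Position 0: 'n'
Reversed: lhjeon

lhjeon


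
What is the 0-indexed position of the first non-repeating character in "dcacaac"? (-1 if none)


Input: dcacaac
Character frequencies:
  'a': 3
  'c': 3
  'd': 1
Scanning left to right for freq == 1:
  Position 0 ('d'): unique! => answer = 0

0


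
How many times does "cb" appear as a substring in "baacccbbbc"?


Searching for "cb" in "baacccbbbc"
Scanning each position:
  Position 0: "ba" => no
  Position 1: "aa" => no
  Position 2: "ac" => no
  Position 3: "cc" => no
  Position 4: "cc" => no
  Position 5: "cb" => MATCH
  Position 6: "bb" => no
  Position 7: "bb" => no
  Position 8: "bc" => no
Total occurrences: 1

1


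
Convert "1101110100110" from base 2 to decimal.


Input: "1101110100110" in base 2
Positional expansion:
  Digit '1' (value 1) x 2^12 = 4096
  Digit '1' (value 1) x 2^11 = 2048
  Digit '0' (value 0) x 2^10 = 0
  Digit '1' (value 1) x 2^9 = 512
  Digit '1' (value 1) x 2^8 = 256
  Digit '1' (value 1) x 2^7 = 128
  Digit '0' (value 0) x 2^6 = 0
  Digit '1' (value 1) x 2^5 = 32
  Digit '0' (value 0) x 2^4 = 0
  Digit '0' (value 0) x 2^3 = 0
  Digit '1' (value 1) x 2^2 = 4
  Digit '1' (value 1) x 2^1 = 2
  Digit '0' (value 0) x 2^0 = 0
Sum = 7078

7078


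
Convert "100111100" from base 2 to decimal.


Input: "100111100" in base 2
Positional expansion:
  Digit '1' (value 1) x 2^8 = 256
  Digit '0' (value 0) x 2^7 = 0
  Digit '0' (value 0) x 2^6 = 0
  Digit '1' (value 1) x 2^5 = 32
  Digit '1' (value 1) x 2^4 = 16
  Digit '1' (value 1) x 2^3 = 8
  Digit '1' (value 1) x 2^2 = 4
  Digit '0' (value 0) x 2^1 = 0
  Digit '0' (value 0) x 2^0 = 0
Sum = 316

316


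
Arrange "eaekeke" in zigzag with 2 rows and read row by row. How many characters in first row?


Zigzag "eaekeke" into 2 rows:
Placing characters:
  'e' => row 0
  'a' => row 1
  'e' => row 0
  'k' => row 1
  'e' => row 0
  'k' => row 1
  'e' => row 0
Rows:
  Row 0: "eeee"
  Row 1: "akk"
First row length: 4

4


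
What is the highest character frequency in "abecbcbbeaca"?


Input: abecbcbbeaca
Character counts:
  'a': 3
  'b': 4
  'c': 3
  'e': 2
Maximum frequency: 4

4


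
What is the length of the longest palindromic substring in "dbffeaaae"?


Input: "dbffeaaae"
Checking substrings for palindromes:
  [4:9] "eaaae" (len 5) => palindrome
  [5:8] "aaa" (len 3) => palindrome
  [2:4] "ff" (len 2) => palindrome
  [5:7] "aa" (len 2) => palindrome
  [6:8] "aa" (len 2) => palindrome
Longest palindromic substring: "eaaae" with length 5

5
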